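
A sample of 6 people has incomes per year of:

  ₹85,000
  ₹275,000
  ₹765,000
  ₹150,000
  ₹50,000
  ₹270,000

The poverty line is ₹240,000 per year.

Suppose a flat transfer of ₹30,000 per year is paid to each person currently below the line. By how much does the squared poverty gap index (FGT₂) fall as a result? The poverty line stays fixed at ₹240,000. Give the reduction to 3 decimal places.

0.068

Before: below the line — ₹50,000, ₹85,000, ₹150,000; squared poverty gap index (FGT₂) = 0.19741.
After the ₹30,000 transfer: below the line — ₹80,000, ₹115,000, ₹180,000; squared poverty gap index (FGT₂) = 0.12970.
Reduction = 0.19741 − 0.12970 = 0.068.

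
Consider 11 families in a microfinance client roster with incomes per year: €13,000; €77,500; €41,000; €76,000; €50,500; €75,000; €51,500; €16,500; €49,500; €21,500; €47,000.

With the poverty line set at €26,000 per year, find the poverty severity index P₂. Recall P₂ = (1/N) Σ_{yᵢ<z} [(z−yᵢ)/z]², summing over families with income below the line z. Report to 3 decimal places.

Below the line: €13,000, €16,500, €21,500 (q = 3 of N = 11).
Gap ratios (z−y)/z: (26000−13000)/26000 = 0.5000; (26000−16500)/26000 = 0.3654; (26000−21500)/26000 = 0.1731.
Squared: 0.2500; 0.1335; 0.0300.
Sum = 0.413462; P₂ = 0.413462 / 11 = 0.038.

0.038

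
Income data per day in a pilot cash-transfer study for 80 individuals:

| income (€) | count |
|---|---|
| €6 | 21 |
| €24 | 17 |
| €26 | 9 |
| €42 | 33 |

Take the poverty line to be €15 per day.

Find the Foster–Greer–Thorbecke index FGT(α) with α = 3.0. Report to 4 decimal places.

0.0567

Below z: 21×€6 (q = 21 of N = 80).
Relative gaps: (15−6)/15 = 0.6000 (×21).
Raised to α = 3.0: 0.21600 (×21).
Sum = 4.536000; FGT(3.0) = 4.536000 / 80 = 0.0567.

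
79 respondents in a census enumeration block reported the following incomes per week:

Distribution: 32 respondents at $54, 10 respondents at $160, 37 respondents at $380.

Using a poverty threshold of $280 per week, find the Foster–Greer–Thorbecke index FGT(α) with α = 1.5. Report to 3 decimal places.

0.329

Incomes under z: 32×$54, 10×$160 (q = 42 of N = 79).
Gap ratios (z−y)/z: (280−54)/280 = 0.8071 (×32); (280−160)/280 = 0.4286 (×10).
Raised to α = 1.5: 0.72515 (×32); 0.28057 (×10).
Sum = 26.010339; FGT(1.5) = 26.010339 / 79 = 0.329.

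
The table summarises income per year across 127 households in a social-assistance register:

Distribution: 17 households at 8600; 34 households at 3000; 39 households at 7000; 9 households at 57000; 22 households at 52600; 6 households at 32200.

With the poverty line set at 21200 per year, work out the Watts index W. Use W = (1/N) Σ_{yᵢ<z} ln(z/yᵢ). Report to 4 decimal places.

Below the line: 34×3000, 39×7000, 17×8600 (q = 90 of N = 127).
Log shortfalls: ln(21200/3000) = 1.9554 (×34); ln(21200/7000) = 1.1081 (×39); ln(21200/8600) = 0.9022 (×17).
W = 125.036835 / 127 = 0.9845.

0.9845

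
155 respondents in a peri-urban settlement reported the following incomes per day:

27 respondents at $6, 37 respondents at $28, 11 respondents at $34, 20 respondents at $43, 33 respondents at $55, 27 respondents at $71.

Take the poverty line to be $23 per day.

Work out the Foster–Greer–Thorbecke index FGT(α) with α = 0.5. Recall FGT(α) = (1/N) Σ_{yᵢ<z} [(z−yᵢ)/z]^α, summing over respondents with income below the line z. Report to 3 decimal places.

Incomes under z: 27×$6 (q = 27 of N = 155).
Shortfall ratios: (23−6)/23 = 0.7391 (×27).
Raised to α = 0.5: 0.85973 (×27).
Sum = 23.212628; FGT(0.5) = 23.212628 / 155 = 0.150.

0.150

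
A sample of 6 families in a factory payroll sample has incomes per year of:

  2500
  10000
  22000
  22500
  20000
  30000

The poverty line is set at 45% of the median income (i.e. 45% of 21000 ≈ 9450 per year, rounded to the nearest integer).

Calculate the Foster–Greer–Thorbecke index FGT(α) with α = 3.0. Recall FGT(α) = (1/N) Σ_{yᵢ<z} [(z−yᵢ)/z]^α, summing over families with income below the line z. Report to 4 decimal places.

0.0663

Incomes under z: 2500 (q = 1 of N = 6).
Relative gaps: (9450−2500)/9450 = 0.7354.
Raised to α = 3.0: 0.39779.
Sum = 0.397795; FGT(3.0) = 0.397795 / 6 = 0.0663.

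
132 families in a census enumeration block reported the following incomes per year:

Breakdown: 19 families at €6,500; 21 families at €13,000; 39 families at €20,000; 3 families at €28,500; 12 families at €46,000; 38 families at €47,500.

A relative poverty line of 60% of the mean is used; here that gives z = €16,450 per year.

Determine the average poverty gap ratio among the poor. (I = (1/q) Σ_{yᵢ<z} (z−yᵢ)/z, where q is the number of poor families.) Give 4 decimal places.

Below z: 19×€6,500, 21×€13,000 (q = 40 of N = 132).
Relative gaps: 0.6049 (×19), 0.2097 (×21); sum = 15.896657.
I averages over the q = 40 poor units only: 15.896657 / 40 = 0.3974.

0.3974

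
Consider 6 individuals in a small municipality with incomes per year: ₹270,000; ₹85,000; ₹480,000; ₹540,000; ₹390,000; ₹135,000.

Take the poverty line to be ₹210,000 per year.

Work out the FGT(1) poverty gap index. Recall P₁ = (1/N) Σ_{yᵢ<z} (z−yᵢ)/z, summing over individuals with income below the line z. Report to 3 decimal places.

Below z: ₹85,000, ₹135,000 (q = 2 of N = 6).
Shortfall ratios: (210000−85000)/210000 = 0.5952; (210000−135000)/210000 = 0.3571.
Σ = 0.952381. Dividing by the full population N = 6 gives P₁ = 0.159.

0.159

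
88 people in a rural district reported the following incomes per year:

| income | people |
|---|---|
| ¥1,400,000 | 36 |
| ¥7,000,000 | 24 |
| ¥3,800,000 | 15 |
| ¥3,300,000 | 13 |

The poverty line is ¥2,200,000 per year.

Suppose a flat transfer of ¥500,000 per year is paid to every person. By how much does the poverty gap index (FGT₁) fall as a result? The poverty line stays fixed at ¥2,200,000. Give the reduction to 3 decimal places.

0.093

Before: below the line — 36×¥1,400,000; poverty gap index (FGT₁) = 0.14876.
After the ¥500,000 transfer: below the line — 36×¥1,900,000; poverty gap index (FGT₁) = 0.05579.
Reduction = 0.14876 − 0.05579 = 0.093.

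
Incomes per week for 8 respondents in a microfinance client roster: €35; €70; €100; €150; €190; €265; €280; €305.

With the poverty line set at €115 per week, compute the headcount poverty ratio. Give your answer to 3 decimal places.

3 of the 8 respondents have income below €115.
H = 3/8 = 0.375.

0.375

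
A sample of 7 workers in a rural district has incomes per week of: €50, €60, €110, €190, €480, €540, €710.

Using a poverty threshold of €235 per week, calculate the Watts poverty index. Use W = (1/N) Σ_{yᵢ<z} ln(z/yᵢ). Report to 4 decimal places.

0.5549

Below z: €50, €60, €110, €190 (q = 4 of N = 7).
Log shortfalls: ln(235/50) = 1.5476; ln(235/60) = 1.3652; ln(235/110) = 0.7591; ln(235/190) = 0.2126.
W = 3.884470 / 7 = 0.5549.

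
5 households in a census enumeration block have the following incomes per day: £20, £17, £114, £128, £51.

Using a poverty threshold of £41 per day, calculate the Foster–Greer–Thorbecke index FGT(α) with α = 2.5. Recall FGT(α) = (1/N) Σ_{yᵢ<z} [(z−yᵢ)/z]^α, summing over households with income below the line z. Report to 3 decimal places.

Below the line: £17, £20 (q = 2 of N = 5).
Relative gaps: (41−17)/41 = 0.5854; (41−20)/41 = 0.5122.
Raised to α = 2.5: 0.26216; 0.18775.
Sum = 0.449915; FGT(2.5) = 0.449915 / 5 = 0.090.

0.090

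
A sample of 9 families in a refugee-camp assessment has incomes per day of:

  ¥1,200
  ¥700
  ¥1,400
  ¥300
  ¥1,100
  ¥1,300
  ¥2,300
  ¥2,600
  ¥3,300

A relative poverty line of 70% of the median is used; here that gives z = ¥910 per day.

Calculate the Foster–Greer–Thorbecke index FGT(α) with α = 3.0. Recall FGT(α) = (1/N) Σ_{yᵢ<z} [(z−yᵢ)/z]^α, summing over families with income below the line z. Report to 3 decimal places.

Below the line: ¥300, ¥700 (q = 2 of N = 9).
Gap ratios (z−y)/z: (910−300)/910 = 0.6703; (910−700)/910 = 0.2308.
Raised to α = 3.0: 0.30121; 0.01229.
Sum = 0.313497; FGT(3.0) = 0.313497 / 9 = 0.035.

0.035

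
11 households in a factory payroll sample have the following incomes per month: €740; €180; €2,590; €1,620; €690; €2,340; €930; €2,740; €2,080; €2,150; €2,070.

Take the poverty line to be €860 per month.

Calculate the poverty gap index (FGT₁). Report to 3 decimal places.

0.103

Poor units: €180, €690, €740 (q = 3 of N = 11).
Gap ratios (z−y)/z: (860−180)/860 = 0.7907; (860−690)/860 = 0.1977; (860−740)/860 = 0.1395.
Sum of shortfalls = 1.127907; P₁ averages over all N: 1.127907 / 11 = 0.103.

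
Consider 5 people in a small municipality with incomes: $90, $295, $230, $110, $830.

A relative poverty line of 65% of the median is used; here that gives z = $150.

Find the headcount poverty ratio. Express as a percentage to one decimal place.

40.0%

2 of the 5 people have income below $150.
H = 2/5 = 40.0%.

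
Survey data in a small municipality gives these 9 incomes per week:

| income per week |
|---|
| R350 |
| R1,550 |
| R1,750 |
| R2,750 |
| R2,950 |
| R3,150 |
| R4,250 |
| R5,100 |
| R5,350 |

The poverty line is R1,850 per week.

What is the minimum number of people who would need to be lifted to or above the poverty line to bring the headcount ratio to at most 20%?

3 of the 9 people are poor, so H = 3/9 = 0.333.
A headcount ratio of at most 20% allows at most ⌊0.20 × 9⌋ = 1 poor people.
So at least 3 − 1 = 2 must be lifted.

2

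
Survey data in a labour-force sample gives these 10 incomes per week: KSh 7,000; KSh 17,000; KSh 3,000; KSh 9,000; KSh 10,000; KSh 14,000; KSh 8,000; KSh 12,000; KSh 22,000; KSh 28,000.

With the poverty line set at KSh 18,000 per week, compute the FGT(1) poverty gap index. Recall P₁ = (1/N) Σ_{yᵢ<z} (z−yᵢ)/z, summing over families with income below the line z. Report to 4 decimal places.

Poor units: KSh 3,000, KSh 7,000, KSh 8,000, KSh 9,000, KSh 10,000, KSh 12,000, KSh 14,000, KSh 17,000 (q = 8 of N = 10).
Relative gaps: (18000−3000)/18000 = 0.8333; (18000−7000)/18000 = 0.6111; (18000−8000)/18000 = 0.5556; (18000−9000)/18000 = 0.5000; (18000−10000)/18000 = 0.4444; (18000−12000)/18000 = 0.3333; (18000−14000)/18000 = 0.2222; (18000−17000)/18000 = 0.0556.
Σ = 3.555556. Dividing by the full population N = 10 gives P₁ = 0.3556.

0.3556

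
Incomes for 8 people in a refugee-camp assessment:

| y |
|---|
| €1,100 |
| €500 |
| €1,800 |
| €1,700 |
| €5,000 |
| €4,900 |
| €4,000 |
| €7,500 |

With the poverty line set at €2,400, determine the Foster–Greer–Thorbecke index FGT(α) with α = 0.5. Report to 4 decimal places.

Poor units: €500, €1,100, €1,700, €1,800 (q = 4 of N = 8).
Shortfall ratios: (2400−500)/2400 = 0.7917; (2400−1100)/2400 = 0.5417; (2400−1700)/2400 = 0.2917; (2400−1800)/2400 = 0.2500.
Raised to α = 0.5: 0.88976; 0.73598; 0.54006; 0.50000.
Sum = 2.665798; FGT(0.5) = 2.665798 / 8 = 0.3332.

0.3332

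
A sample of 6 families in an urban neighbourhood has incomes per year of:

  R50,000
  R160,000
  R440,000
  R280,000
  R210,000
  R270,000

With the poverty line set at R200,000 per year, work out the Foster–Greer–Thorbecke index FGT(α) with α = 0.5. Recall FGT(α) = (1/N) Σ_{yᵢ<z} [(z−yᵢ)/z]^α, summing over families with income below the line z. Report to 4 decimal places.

0.2189

Incomes under z: R50,000, R160,000 (q = 2 of N = 6).
Normalized shortfalls: (200000−50000)/200000 = 0.7500; (200000−160000)/200000 = 0.2000.
Raised to α = 0.5: 0.86603; 0.44721.
Sum = 1.313239; FGT(0.5) = 1.313239 / 6 = 0.2189.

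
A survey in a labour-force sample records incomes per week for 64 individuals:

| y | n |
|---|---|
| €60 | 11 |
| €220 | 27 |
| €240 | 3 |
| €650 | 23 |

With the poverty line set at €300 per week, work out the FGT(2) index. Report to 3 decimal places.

Below z: 11×€60, 27×€220, 3×€240 (q = 41 of N = 64).
Normalized shortfalls: (300−60)/300 = 0.8000 (×11); (300−220)/300 = 0.2667 (×27); (300−240)/300 = 0.2000 (×3).
Squared: 0.6400 (×11); 0.0711 (×27); 0.0400 (×3).
Sum = 9.080000; P₂ = 9.080000 / 64 = 0.142.

0.142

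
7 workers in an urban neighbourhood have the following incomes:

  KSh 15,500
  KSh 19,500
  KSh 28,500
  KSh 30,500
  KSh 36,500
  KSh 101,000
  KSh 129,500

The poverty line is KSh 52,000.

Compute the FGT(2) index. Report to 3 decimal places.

Poor units: KSh 15,500, KSh 19,500, KSh 28,500, KSh 30,500, KSh 36,500 (q = 5 of N = 7).
Relative gaps: (52000−15500)/52000 = 0.7019; (52000−19500)/52000 = 0.6250; (52000−28500)/52000 = 0.4519; (52000−30500)/52000 = 0.4135; (52000−36500)/52000 = 0.2981.
Squared: 0.4927; 0.3906; 0.2042; 0.1710; 0.0888.
Sum = 1.347356; P₂ = 1.347356 / 7 = 0.192.

0.192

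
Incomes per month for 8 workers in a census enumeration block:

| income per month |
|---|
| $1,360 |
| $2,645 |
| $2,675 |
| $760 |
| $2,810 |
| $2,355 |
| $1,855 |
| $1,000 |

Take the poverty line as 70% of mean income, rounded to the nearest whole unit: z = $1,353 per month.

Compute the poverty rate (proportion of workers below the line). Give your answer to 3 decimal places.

0.250

2 of the 8 workers have income below $1,353.
H = 2/8 = 0.250.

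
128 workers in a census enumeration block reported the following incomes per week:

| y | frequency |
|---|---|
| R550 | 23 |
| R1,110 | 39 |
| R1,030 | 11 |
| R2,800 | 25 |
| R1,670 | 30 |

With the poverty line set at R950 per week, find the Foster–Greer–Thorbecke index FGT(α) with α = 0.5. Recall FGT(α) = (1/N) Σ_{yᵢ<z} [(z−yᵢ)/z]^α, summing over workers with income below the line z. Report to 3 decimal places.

0.117

Below the line: 23×R550 (q = 23 of N = 128).
Shortfall ratios: (950−550)/950 = 0.4211 (×23).
Raised to α = 0.5: 0.64889 (×23).
Sum = 14.924371; FGT(0.5) = 14.924371 / 128 = 0.117.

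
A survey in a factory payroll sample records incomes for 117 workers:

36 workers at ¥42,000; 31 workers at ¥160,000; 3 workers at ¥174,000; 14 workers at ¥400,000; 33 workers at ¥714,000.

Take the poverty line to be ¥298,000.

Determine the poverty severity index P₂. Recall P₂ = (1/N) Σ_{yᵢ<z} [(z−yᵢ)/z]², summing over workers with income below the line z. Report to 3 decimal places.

Below z: 36×¥42,000, 31×¥160,000, 3×¥174,000 (q = 70 of N = 117).
Normalized shortfalls: (298000−42000)/298000 = 0.8591 (×36); (298000−160000)/298000 = 0.4631 (×31); (298000−174000)/298000 = 0.4161 (×3).
Squared: 0.7380 (×36); 0.2144 (×31); 0.1731 (×3).
Sum = 33.734832; P₂ = 33.734832 / 117 = 0.288.

0.288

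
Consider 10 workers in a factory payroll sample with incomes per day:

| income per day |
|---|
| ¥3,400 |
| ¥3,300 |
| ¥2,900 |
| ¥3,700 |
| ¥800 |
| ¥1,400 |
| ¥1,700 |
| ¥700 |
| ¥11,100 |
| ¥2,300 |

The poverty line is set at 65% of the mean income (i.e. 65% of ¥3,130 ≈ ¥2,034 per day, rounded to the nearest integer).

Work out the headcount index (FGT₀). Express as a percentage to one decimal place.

40.0%

4 of the 10 workers have income below ¥2,034.
H = 4/10 = 40.0%.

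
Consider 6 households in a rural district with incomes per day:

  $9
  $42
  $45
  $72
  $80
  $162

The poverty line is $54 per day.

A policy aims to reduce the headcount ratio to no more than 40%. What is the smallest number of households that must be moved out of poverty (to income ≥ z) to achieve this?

3 of the 6 households are poor, so H = 3/6 = 0.500.
A headcount ratio of at most 40% allows at most ⌊0.40 × 6⌋ = 2 poor households.
So at least 3 − 2 = 1 must be lifted.

1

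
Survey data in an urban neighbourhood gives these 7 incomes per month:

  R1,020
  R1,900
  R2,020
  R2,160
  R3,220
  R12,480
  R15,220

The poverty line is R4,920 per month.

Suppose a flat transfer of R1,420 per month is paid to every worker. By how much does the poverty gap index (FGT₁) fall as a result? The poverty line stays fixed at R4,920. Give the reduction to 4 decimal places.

Before: below the line — R1,020, R1,900, R2,020, R2,160, R3,220; poverty gap index (FGT₁) = 0.414634.
After the R1,420 transfer: below the line — R2,440, R3,320, R3,440, R3,580, R4,640; poverty gap index (FGT₁) = 0.208479.
Reduction = 0.414634 − 0.208479 = 0.2062.

0.2062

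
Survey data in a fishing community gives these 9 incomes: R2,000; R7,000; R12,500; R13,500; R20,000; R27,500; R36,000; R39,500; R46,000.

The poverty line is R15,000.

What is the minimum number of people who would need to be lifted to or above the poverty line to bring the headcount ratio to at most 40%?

1

4 of the 9 people are poor, so H = 4/9 = 0.444.
A headcount ratio of at most 40% allows at most ⌊0.40 × 9⌋ = 3 poor people.
So at least 4 − 3 = 1 must be lifted.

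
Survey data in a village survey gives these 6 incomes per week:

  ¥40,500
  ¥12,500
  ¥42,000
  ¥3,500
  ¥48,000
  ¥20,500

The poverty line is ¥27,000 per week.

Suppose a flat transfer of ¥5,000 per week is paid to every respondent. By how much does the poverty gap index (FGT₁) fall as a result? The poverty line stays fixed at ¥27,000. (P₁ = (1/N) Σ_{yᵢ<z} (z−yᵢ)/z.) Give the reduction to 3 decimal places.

Before: below the line — ¥3,500, ¥12,500, ¥20,500; poverty gap index (FGT₁) = 0.27469.
After the ¥5,000 transfer: below the line — ¥8,500, ¥17,500, ¥25,500; poverty gap index (FGT₁) = 0.18210.
Reduction = 0.27469 − 0.18210 = 0.093.

0.093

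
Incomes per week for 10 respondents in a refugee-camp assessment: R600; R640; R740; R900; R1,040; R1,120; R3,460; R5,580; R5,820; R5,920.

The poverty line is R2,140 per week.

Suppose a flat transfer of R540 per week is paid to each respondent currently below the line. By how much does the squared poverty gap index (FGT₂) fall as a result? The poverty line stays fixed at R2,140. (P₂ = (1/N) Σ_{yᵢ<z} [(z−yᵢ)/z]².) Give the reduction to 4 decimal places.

0.1457

Before: below the line — R600, R640, R740, R900, R1,040, R1,120; squared poverty gap index (FGT₂) = 0.226430.
After the R540 transfer: below the line — R1,140, R1,180, R1,280, R1,440, R1,580, R1,660; squared poverty gap index (FGT₂) = 0.080688.
Reduction = 0.226430 − 0.080688 = 0.1457.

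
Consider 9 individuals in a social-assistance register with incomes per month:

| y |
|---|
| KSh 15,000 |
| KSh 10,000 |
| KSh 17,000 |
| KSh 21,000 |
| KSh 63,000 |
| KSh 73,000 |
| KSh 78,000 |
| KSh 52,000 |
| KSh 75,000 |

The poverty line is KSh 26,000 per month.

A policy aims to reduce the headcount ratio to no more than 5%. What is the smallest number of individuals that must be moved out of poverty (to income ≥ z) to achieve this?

4

4 of the 9 individuals are poor, so H = 4/9 = 0.444.
A headcount ratio of at most 5% allows at most ⌊0.05 × 9⌋ = 0 poor individuals.
So at least 4 − 0 = 4 must be lifted.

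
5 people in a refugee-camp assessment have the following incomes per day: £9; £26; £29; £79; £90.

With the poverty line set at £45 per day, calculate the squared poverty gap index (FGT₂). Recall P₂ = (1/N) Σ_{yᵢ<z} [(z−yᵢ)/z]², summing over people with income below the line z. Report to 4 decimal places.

Poor units: £9, £26, £29 (q = 3 of N = 5).
Shortfall ratios: (45−9)/45 = 0.8000; (45−26)/45 = 0.4222; (45−29)/45 = 0.3556.
Squared: 0.6400; 0.1783; 0.1264.
Sum = 0.944691; P₂ = 0.944691 / 5 = 0.1889.

0.1889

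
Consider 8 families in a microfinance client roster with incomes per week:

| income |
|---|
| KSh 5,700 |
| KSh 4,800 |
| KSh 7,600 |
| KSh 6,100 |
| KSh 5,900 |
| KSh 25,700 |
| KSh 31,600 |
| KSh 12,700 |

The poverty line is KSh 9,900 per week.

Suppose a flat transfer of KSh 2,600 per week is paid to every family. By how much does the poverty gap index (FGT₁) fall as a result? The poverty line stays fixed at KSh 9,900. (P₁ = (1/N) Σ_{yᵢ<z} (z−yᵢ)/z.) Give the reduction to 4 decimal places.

Before: below the line — KSh 4,800, KSh 5,700, KSh 5,900, KSh 6,100, KSh 7,600; poverty gap index (FGT₁) = 0.244949.
After the KSh 2,600 transfer: below the line — KSh 7,400, KSh 8,300, KSh 8,500, KSh 8,700; poverty gap index (FGT₁) = 0.084596.
Reduction = 0.244949 − 0.084596 = 0.1604.

0.1604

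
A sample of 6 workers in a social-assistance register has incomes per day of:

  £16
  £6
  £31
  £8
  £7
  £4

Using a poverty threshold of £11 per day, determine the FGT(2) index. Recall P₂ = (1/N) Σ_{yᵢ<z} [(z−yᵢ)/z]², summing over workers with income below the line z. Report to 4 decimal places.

0.1364

Below the line: £4, £6, £7, £8 (q = 4 of N = 6).
Shortfall ratios: (11−4)/11 = 0.6364; (11−6)/11 = 0.4545; (11−7)/11 = 0.3636; (11−8)/11 = 0.2727.
Squared: 0.4050; 0.2066; 0.1322; 0.0744.
Sum = 0.818182; P₂ = 0.818182 / 6 = 0.1364.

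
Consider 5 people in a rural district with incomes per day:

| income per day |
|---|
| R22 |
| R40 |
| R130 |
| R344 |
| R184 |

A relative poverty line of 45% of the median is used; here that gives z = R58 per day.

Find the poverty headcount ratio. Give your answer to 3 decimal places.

2 of the 5 people have income below R58.
H = 2/5 = 0.400.

0.400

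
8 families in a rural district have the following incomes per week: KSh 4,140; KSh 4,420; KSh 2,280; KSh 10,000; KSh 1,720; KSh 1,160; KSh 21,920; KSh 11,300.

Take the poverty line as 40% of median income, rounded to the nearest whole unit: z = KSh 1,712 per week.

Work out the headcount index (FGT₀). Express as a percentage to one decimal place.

12.5%

1 of the 8 families have income below KSh 1,712.
H = 1/8 = 12.5%.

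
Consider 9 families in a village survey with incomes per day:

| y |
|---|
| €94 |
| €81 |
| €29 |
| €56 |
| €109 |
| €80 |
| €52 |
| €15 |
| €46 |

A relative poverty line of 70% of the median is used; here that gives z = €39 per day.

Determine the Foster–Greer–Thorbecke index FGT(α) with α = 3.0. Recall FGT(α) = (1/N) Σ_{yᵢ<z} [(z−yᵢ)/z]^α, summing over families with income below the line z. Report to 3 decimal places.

0.028

Below z: €15, €29 (q = 2 of N = 9).
Shortfall ratios: (39−15)/39 = 0.6154; (39−29)/39 = 0.2564.
Raised to α = 3.0: 0.23305; 0.01686.
Sum = 0.249903; FGT(3.0) = 0.249903 / 9 = 0.028.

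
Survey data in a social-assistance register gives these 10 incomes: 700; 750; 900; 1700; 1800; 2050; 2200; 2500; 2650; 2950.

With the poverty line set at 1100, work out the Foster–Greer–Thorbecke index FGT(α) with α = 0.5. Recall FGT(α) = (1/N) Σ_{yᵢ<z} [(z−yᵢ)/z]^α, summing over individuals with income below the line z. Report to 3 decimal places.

Below z: 700, 750, 900 (q = 3 of N = 10).
Normalized shortfalls: (1100−700)/1100 = 0.3636; (1100−750)/1100 = 0.3182; (1100−900)/1100 = 0.1818.
Raised to α = 0.5: 0.60302; 0.56408; 0.42640.
Sum = 1.593500; FGT(0.5) = 1.593500 / 10 = 0.159.

0.159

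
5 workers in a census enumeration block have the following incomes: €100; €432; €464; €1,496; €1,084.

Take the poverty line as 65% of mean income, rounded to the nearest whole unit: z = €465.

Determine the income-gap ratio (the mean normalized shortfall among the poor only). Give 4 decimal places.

0.2860

Below the line: €100, €432, €464 (q = 3 of N = 5).
Relative gaps: 0.7849, 0.0710, 0.0022; sum = 0.858065.
The income-gap ratio divides by q (the poor only): 0.858065 / 3 = 0.2860.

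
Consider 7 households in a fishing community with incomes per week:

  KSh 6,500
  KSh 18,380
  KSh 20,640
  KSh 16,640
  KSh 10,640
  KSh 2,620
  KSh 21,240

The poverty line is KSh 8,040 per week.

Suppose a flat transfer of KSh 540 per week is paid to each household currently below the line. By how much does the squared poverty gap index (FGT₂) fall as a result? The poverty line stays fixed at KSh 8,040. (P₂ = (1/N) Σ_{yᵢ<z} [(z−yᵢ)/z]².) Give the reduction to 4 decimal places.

Before: below the line — KSh 2,620, KSh 6,500; squared poverty gap index (FGT₂) = 0.070163.
After the KSh 540 transfer: below the line — KSh 3,160, KSh 7,040; squared poverty gap index (FGT₂) = 0.054840.
Reduction = 0.070163 − 0.054840 = 0.0153.

0.0153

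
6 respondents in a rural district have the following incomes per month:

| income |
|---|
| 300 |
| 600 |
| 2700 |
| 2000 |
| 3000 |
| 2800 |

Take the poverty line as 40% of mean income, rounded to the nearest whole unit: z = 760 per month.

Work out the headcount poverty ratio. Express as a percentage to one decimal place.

2 of the 6 respondents have income below 760.
H = 2/6 = 33.3%.

33.3%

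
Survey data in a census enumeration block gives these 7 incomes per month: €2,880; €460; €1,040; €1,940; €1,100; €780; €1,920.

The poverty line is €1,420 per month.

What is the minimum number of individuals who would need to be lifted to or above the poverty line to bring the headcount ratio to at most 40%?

4 of the 7 individuals are poor, so H = 4/7 = 0.571.
A headcount ratio of at most 40% allows at most ⌊0.40 × 7⌋ = 2 poor individuals.
So at least 4 − 2 = 2 must be lifted.

2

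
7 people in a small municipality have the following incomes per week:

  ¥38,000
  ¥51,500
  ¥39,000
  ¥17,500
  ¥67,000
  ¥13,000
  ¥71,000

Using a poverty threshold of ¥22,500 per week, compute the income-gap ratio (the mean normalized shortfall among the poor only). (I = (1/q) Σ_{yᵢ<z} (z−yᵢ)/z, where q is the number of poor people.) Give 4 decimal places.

Poor units: ¥13,000, ¥17,500 (q = 2 of N = 7).
Shortfall ratios (z−y)/z: 0.4222, 0.2222; sum = 0.644444.
I averages over the q = 2 poor units only: 0.644444 / 2 = 0.3222.

0.3222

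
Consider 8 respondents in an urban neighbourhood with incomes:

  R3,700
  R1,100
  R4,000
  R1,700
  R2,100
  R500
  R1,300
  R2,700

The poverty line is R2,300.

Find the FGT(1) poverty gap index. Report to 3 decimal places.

Below z: R500, R1,100, R1,300, R1,700, R2,100 (q = 5 of N = 8).
Gap ratios (z−y)/z: (2300−500)/2300 = 0.7826; (2300−1100)/2300 = 0.5217; (2300−1300)/2300 = 0.4348; (2300−1700)/2300 = 0.2609; (2300−2100)/2300 = 0.0870.
Σ = 2.086957. Dividing by the full population N = 8 gives P₁ = 0.261.

0.261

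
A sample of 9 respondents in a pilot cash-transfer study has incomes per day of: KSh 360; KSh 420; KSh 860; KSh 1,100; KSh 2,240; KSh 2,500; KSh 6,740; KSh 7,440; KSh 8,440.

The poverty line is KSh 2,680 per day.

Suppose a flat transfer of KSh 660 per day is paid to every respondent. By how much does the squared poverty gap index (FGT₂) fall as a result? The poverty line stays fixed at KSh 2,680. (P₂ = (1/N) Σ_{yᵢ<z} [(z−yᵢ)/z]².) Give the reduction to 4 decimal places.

Before: below the line — KSh 360, KSh 420, KSh 860, KSh 1,100, KSh 2,240, KSh 2,500; squared poverty gap index (FGT₂) = 0.255637.
After the KSh 660 transfer: below the line — KSh 1,020, KSh 1,080, KSh 1,520, KSh 1,760; squared poverty gap index (FGT₂) = 0.116142.
Reduction = 0.255637 − 0.116142 = 0.1395.

0.1395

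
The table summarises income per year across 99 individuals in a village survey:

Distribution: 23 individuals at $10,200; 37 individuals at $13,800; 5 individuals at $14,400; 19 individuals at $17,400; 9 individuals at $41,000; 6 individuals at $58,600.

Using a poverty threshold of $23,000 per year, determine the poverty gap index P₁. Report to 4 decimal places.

Below z: 23×$10,200, 37×$13,800, 5×$14,400, 19×$17,400 (q = 84 of N = 99).
Normalized shortfalls: (23000−10200)/23000 = 0.5565 (×23); (23000−13800)/23000 = 0.4000 (×37); (23000−14400)/23000 = 0.3739 (×5); (23000−17400)/23000 = 0.2435 (×19).
Sum of shortfalls = 34.095652; P₁ averages over all N: 34.095652 / 99 = 0.3444.

0.3444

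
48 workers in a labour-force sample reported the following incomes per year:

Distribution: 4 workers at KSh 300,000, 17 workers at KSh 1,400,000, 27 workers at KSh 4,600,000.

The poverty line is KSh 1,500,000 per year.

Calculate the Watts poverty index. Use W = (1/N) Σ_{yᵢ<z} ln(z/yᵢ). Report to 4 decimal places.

Poor units: 4×KSh 300,000, 17×KSh 1,400,000 (q = 21 of N = 48).
Log shortfalls: ln(1500000/300000) = 1.6094 (×4); ln(1500000/1400000) = 0.0690 (×17).
W = 7.610630 / 48 = 0.1586.

0.1586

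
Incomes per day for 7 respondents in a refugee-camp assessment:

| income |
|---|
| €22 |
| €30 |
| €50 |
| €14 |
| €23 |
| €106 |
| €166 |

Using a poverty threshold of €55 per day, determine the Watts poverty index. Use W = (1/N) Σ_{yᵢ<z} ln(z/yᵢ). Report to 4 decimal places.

Poor units: €14, €22, €23, €30, €50 (q = 5 of N = 7).
Log gaps: ln(55/14) = 1.3683; ln(55/22) = 0.9163; ln(55/23) = 0.8718; ln(55/30) = 0.6061; ln(55/50) = 0.0953.
W = 3.857852 / 7 = 0.5511.

0.5511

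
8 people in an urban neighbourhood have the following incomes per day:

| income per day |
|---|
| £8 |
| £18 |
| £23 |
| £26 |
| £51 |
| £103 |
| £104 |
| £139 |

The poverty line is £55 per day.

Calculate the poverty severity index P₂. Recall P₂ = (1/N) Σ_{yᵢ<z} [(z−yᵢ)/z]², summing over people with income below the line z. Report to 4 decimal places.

Incomes under z: £8, £18, £23, £26, £51 (q = 5 of N = 8).
Gap ratios (z−y)/z: (55−8)/55 = 0.8545; (55−18)/55 = 0.6727; (55−23)/55 = 0.5818; (55−26)/55 = 0.5273; (55−51)/55 = 0.0727.
Squared: 0.7302; 0.4526; 0.3385; 0.2780; 0.0053.
Sum = 1.804628; P₂ = 1.804628 / 8 = 0.2256.

0.2256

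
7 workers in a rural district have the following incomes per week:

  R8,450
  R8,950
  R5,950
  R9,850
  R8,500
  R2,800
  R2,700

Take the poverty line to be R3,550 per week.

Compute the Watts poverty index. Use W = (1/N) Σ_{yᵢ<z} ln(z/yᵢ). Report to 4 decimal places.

0.0730

Below z: R2,700, R2,800 (q = 2 of N = 7).
Log shortfalls: ln(3550/2700) = 0.2737; ln(3550/2800) = 0.2373.
W = 0.511024 / 7 = 0.0730.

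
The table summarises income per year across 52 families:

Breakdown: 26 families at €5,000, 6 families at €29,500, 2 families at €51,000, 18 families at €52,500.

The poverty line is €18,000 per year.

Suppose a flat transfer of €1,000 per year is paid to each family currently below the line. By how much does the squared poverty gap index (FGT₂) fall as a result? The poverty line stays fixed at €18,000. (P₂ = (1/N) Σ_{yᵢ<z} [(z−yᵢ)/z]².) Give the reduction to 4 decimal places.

0.0386

Before: below the line — 26×€5,000; squared poverty gap index (FGT₂) = 0.260802.
After the €1,000 transfer: below the line — 26×€6,000; squared poverty gap index (FGT₂) = 0.222222.
Reduction = 0.260802 − 0.222222 = 0.0386.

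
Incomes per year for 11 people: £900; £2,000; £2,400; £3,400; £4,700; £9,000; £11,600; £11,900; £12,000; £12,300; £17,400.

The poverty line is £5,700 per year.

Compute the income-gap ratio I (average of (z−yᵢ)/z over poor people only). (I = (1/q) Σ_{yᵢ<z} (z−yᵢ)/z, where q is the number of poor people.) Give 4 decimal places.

0.5298

Below the line: £900, £2,000, £2,400, £3,400, £4,700 (q = 5 of N = 11).
Relative gaps: 0.8421, 0.6491, 0.5789, 0.4035, 0.1754; sum = 2.649123.
I averages over the q = 5 poor units only: 2.649123 / 5 = 0.5298.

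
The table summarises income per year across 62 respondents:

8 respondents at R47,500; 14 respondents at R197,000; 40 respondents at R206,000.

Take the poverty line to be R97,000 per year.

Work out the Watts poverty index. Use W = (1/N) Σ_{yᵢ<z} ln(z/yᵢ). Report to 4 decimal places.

Below z: 8×R47,500 (q = 8 of N = 62).
ln(z/y) terms: ln(97000/47500) = 0.7140 (×8).
W = 5.711850 / 62 = 0.0921.

0.0921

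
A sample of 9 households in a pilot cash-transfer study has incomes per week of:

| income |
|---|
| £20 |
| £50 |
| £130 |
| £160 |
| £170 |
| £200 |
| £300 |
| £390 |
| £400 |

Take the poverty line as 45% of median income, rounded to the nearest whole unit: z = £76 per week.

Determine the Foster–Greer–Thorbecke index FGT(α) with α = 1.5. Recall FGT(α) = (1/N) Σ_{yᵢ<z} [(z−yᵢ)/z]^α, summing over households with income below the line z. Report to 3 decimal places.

Poor units: £20, £50 (q = 2 of N = 9).
Gap ratios (z−y)/z: (76−20)/76 = 0.7368; (76−50)/76 = 0.3421.
Raised to α = 1.5: 0.63250; 0.20010.
Sum = 0.832598; FGT(1.5) = 0.832598 / 9 = 0.093.

0.093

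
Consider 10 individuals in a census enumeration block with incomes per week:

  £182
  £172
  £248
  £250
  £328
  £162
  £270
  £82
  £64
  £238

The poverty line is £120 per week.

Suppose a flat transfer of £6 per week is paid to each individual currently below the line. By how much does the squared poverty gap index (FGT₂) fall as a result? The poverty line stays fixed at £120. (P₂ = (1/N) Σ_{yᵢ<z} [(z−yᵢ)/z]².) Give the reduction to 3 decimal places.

0.007

Before: below the line — £64, £82; squared poverty gap index (FGT₂) = 0.03181.
After the £6 transfer: below the line — £70, £88; squared poverty gap index (FGT₂) = 0.02447.
Reduction = 0.03181 − 0.02447 = 0.007.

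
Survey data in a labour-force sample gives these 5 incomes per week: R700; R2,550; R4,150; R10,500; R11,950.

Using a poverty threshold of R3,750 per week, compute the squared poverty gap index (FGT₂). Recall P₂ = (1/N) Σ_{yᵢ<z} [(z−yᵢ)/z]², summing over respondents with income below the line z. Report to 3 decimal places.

Below z: R700, R2,550 (q = 2 of N = 5).
Gap ratios (z−y)/z: (3750−700)/3750 = 0.8133; (3750−2550)/3750 = 0.3200.
Squared: 0.6615; 0.1024.
Sum = 0.763911; P₂ = 0.763911 / 5 = 0.153.

0.153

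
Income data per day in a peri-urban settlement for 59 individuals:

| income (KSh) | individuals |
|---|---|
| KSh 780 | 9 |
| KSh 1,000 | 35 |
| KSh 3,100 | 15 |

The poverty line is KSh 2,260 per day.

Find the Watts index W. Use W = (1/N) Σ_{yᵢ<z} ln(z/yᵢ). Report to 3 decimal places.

0.646

Poor units: 9×KSh 780, 35×KSh 1,000 (q = 44 of N = 59).
Log gaps: ln(2260/780) = 1.0638 (×9); ln(2260/1000) = 0.8154 (×35).
W = 38.112204 / 59 = 0.646.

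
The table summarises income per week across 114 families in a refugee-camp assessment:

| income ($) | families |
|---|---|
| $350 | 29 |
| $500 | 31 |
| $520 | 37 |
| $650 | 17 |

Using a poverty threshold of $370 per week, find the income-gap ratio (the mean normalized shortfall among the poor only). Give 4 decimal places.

0.0541

Poor units: 29×$350 (q = 29 of N = 114).
Shortfall ratios (z−y)/z: 0.0541 (×29); sum = 1.567568.
I averages over the q = 29 poor units only: 1.567568 / 29 = 0.0541.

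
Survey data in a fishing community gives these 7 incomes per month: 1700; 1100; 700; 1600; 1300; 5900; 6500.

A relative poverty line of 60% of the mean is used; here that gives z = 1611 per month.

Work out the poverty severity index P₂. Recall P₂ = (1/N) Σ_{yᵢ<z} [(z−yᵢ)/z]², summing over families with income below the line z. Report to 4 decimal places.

Below the line: 700, 1100, 1300, 1600 (q = 4 of N = 7).
Normalized shortfalls: (1611−700)/1611 = 0.5655; (1611−1100)/1611 = 0.3172; (1611−1300)/1611 = 0.1930; (1611−1600)/1611 = 0.0068.
Squared: 0.3198; 0.1006; 0.0373; 0.0000.
Sum = 0.457702; P₂ = 0.457702 / 7 = 0.0654.

0.0654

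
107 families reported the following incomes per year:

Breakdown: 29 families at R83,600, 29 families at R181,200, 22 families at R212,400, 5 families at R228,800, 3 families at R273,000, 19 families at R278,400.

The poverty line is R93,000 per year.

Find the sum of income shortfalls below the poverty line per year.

R272,600

Below the line: 29×R83,600 (q = 29 of N = 107).
Individual gaps: 29×(93000−83600) = 272600.
Aggregate gap = R272,600.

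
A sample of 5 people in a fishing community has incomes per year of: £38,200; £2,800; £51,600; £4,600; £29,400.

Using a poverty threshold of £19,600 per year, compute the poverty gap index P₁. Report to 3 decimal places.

0.324

Incomes under z: £2,800, £4,600 (q = 2 of N = 5).
Gap ratios (z−y)/z: (19600−2800)/19600 = 0.8571; (19600−4600)/19600 = 0.7653.
Σ = 1.622449. Dividing by the full population N = 5 gives P₁ = 0.324.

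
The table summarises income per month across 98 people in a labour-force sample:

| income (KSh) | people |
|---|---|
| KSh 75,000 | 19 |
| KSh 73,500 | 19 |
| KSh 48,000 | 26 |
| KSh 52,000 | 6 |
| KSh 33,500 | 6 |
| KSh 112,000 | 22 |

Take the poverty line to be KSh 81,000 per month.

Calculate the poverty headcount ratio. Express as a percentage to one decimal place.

76 of the 98 people have income below KSh 81,000.
H = 76/98 = 77.6%.

77.6%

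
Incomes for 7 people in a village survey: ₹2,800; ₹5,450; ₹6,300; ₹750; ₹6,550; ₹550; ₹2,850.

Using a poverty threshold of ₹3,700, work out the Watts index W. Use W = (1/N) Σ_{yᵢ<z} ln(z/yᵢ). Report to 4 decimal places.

0.5774

Below z: ₹550, ₹750, ₹2,800, ₹2,850 (q = 4 of N = 7).
Log shortfalls: ln(3700/550) = 1.9062; ln(3700/750) = 1.5960; ln(3700/2800) = 0.2787; ln(3700/2850) = 0.2610.
W = 4.041912 / 7 = 0.5774.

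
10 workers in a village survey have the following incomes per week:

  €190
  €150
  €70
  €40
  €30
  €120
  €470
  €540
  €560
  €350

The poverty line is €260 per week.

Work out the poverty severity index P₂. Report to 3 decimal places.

Below the line: €30, €40, €70, €120, €150, €190 (q = 6 of N = 10).
Shortfall ratios: (260−30)/260 = 0.8846; (260−40)/260 = 0.8462; (260−70)/260 = 0.7308; (260−120)/260 = 0.5385; (260−150)/260 = 0.4231; (260−190)/260 = 0.2692.
Squared: 0.7825; 0.7160; 0.5340; 0.2899; 0.1790; 0.0725.
Sum = 2.573964; P₂ = 2.573964 / 10 = 0.257.

0.257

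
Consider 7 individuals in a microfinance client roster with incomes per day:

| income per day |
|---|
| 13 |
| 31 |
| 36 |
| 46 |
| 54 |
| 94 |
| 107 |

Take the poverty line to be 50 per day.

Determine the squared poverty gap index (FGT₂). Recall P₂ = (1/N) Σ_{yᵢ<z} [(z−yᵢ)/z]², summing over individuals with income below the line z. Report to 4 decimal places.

Below the line: 13, 31, 36, 46 (q = 4 of N = 7).
Shortfall ratios: (50−13)/50 = 0.7400; (50−31)/50 = 0.3800; (50−36)/50 = 0.2800; (50−46)/50 = 0.0800.
Squared: 0.5476; 0.1444; 0.0784; 0.0064.
Sum = 0.776800; P₂ = 0.776800 / 7 = 0.1110.

0.1110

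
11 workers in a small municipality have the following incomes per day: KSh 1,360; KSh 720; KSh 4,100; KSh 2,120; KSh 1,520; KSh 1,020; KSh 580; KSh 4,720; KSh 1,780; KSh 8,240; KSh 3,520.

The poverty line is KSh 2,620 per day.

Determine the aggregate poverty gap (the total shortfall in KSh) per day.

KSh 9,240

Below the line: KSh 580, KSh 720, KSh 1,020, KSh 1,360, KSh 1,520, KSh 1,780, KSh 2,120 (q = 7 of N = 11).
Individual gaps: 2620−580 = 2040; 2620−720 = 1900; 2620−1020 = 1600; 2620−1360 = 1260; 2620−1520 = 1100; 2620−1780 = 840; 2620−2120 = 500.
Aggregate gap = KSh 9,240.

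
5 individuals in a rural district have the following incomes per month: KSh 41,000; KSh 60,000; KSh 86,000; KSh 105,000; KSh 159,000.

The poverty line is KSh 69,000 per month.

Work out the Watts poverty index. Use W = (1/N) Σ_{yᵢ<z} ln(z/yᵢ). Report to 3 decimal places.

0.132

Below z: KSh 41,000, KSh 60,000 (q = 2 of N = 5).
ln(z/y) terms: ln(69000/41000) = 0.5205; ln(69000/60000) = 0.1398.
W = 0.660296 / 5 = 0.132.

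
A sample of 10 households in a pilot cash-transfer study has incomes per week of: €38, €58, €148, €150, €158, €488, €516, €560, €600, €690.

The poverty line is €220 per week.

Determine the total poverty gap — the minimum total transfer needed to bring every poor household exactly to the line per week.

Below the line: €38, €58, €148, €150, €158 (q = 5 of N = 10).
Individual gaps: 220−38 = 182; 220−58 = 162; 220−148 = 72; 220−150 = 70; 220−158 = 62.
Aggregate gap = €548.

€548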